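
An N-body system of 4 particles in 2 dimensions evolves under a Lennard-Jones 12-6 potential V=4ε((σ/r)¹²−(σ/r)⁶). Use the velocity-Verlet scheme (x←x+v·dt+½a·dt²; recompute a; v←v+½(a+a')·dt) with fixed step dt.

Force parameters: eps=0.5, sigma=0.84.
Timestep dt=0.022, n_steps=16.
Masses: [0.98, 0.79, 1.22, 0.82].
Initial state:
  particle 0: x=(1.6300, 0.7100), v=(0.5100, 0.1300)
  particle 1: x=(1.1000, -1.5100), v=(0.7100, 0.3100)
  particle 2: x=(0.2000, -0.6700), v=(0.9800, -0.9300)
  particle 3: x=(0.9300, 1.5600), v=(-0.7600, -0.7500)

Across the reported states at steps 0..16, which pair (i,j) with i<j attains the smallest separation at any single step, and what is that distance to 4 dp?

step 0: x0=(1.6300, 0.7100) x1=(1.1000, -1.5100) x2=(0.2000, -0.6700) x3=(0.9300, 1.5600)
step 1: x0=(1.6410, 0.7131) x1=(1.1154, -1.5030) x2=(0.2217, -0.6906) x3=(0.9135, 1.5432)
step 2: x0=(1.6516, 0.7167) x1=(1.1305, -1.4957) x2=(0.2436, -0.7113) x3=(0.8975, 1.5258)
step 3: x0=(1.6617, 0.7207) x1=(1.1451, -1.4879) x2=(0.2659, -0.7324) x3=(0.8821, 1.5079)
step 4: x0=(1.6714, 0.7251) x1=(1.1592, -1.4797) x2=(0.2884, -0.7536) x3=(0.8672, 1.4894)
step 5: x0=(1.6806, 0.7300) x1=(1.1728, -1.4711) x2=(0.3114, -0.7752) x3=(0.8528, 1.4704)
step 6: x0=(1.6893, 0.7352) x1=(1.1858, -1.4619) x2=(0.3347, -0.7971) x3=(0.8389, 1.4509)
step 7: x0=(1.6976, 0.7408) x1=(1.1981, -1.4522) x2=(0.3585, -0.8193) x3=(0.8257, 1.4309)
step 8: x0=(1.7053, 0.7468) x1=(1.2097, -1.4420) x2=(0.3827, -0.8418) x3=(0.8130, 1.4104)
step 9: x0=(1.7126, 0.7532) x1=(1.2206, -1.4312) x2=(0.4074, -0.8646) x3=(0.8009, 1.3895)
step 10: x0=(1.7193, 0.7599) x1=(1.2309, -1.4201) x2=(0.4325, -0.8877) x3=(0.7894, 1.3681)
step 11: x0=(1.7255, 0.7669) x1=(1.2410, -1.4087) x2=(0.4578, -0.9109) x3=(0.7785, 1.3463)
step 12: x0=(1.7311, 0.7743) x1=(1.2514, -1.3976) x2=(0.4828, -0.9339) x3=(0.7683, 1.3242)
step 13: x0=(1.7362, 0.7819) x1=(1.2634, -1.3874) x2=(0.5068, -0.9563) x3=(0.7587, 1.3016)
step 14: x0=(1.7407, 0.7898) x1=(1.2791, -1.3793) x2=(0.5285, -0.9773) x3=(0.7498, 1.2787)
step 15: x0=(1.7447, 0.7980) x1=(1.3007, -1.3744) x2=(0.5463, -0.9963) x3=(0.7416, 1.2554)
step 16: x0=(1.7480, 0.8064) x1=(1.3294, -1.3730) x2=(0.5595, -1.0130) x3=(0.7341, 1.2318)

pair (1,2), distance 0.8438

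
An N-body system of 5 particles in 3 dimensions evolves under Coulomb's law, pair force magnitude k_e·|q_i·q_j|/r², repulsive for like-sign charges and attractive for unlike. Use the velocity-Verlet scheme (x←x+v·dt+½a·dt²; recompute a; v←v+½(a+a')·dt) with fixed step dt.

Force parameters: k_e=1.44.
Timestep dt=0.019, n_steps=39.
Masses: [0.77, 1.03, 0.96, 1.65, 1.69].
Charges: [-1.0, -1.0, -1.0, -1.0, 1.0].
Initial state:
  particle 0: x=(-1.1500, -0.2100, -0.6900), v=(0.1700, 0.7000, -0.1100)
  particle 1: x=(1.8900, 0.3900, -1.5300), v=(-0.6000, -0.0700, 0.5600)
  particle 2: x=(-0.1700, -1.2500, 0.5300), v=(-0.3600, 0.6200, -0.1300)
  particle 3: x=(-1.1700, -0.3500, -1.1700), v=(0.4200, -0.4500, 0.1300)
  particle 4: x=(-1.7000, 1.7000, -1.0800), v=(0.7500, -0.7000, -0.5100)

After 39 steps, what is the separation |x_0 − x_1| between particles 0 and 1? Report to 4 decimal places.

2.9836

step 0: x0=(-1.1500, -0.2100, -0.6900) x1=(1.8900, 0.3900, -1.5300) x2=(-0.1700, -1.2500, 0.5300) x3=(-1.1700, -0.3500, -1.1700) x4=(-1.7000, 1.7000, -1.0800)
step 1: x0=(-1.1468, -0.1962, -0.6909) x1=(1.8786, 0.3887, -1.5194) x2=(-0.1768, -1.2383, 0.5276) x3=(-1.1621, -0.3587, -1.1682) x4=(-1.6857, 1.6866, -1.0897)
step 2: x0=(-1.1438, -0.1813, -0.6894) x1=(1.8674, 0.3874, -1.5088) x2=(-0.1835, -1.2267, 0.5255) x3=(-1.1543, -0.3677, -1.1675) x4=(-1.6714, 1.6731, -1.0993)
step 3: x0=(-1.1409, -0.1652, -0.6856) x1=(1.8562, 0.3863, -1.4983) x2=(-0.1901, -1.2152, 0.5235) x3=(-1.1466, -0.3770, -1.1681) x4=(-1.6569, 1.6594, -1.1090)
step 4: x0=(-1.1382, -0.1478, -0.6798) x1=(1.8451, 0.3851, -1.4878) x2=(-0.1967, -1.2039, 0.5218) x3=(-1.1390, -0.3867, -1.1697) x4=(-1.6425, 1.6455, -1.1186)
step 5: x0=(-1.1357, -0.1292, -0.6721) x1=(1.8342, 0.3840, -1.4773) x2=(-0.2031, -1.1927, 0.5202) x3=(-1.1315, -0.3968, -1.1723) x4=(-1.6279, 1.6314, -1.1282)
step 6: x0=(-1.1334, -0.1094, -0.6627) x1=(1.8233, 0.3830, -1.4669) x2=(-0.2095, -1.1816, 0.5189) x3=(-1.1240, -0.4072, -1.1759) x4=(-1.6133, 1.6172, -1.1377)
step 7: x0=(-1.1314, -0.0882, -0.6518) x1=(1.8125, 0.3821, -1.4566) x2=(-0.2158, -1.1706, 0.5178) x3=(-1.1166, -0.4181, -1.1803) x4=(-1.5986, 1.6028, -1.1473)
step 8: x0=(-1.1296, -0.0659, -0.6395) x1=(1.8018, 0.3812, -1.4463) x2=(-0.2220, -1.1598, 0.5169) x3=(-1.1093, -0.4292, -1.1854) x4=(-1.5838, 1.5882, -1.1568)
step 9: x0=(-1.1281, -0.0424, -0.6262) x1=(1.7912, 0.3803, -1.4360) x2=(-0.2281, -1.1491, 0.5163) x3=(-1.1021, -0.4407, -1.1912) x4=(-1.5690, 1.5734, -1.1662)
step 10: x0=(-1.1269, -0.0177, -0.6119) x1=(1.7807, 0.3795, -1.4258) x2=(-0.2341, -1.1386, 0.5158) x3=(-1.0949, -0.4524, -1.1976) x4=(-1.5541, 1.5584, -1.1756)
step 11: x0=(-1.1260, 0.0080, -0.5967) x1=(1.7703, 0.3788, -1.4156) x2=(-0.2400, -1.1282, 0.5156) x3=(-1.0877, -0.4645, -1.2045) x4=(-1.5391, 1.5433, -1.1850)
step 12: x0=(-1.1253, 0.0348, -0.5808) x1=(1.7600, 0.3781, -1.4055) x2=(-0.2459, -1.1179, 0.5156) x3=(-1.0807, -0.4767, -1.2119) x4=(-1.5240, 1.5279, -1.1943)
step 13: x0=(-1.1249, 0.0625, -0.5643) x1=(1.7498, 0.3775, -1.3954) x2=(-0.2517, -1.1077, 0.5158) x3=(-1.0736, -0.4892, -1.2197) x4=(-1.5089, 1.5123, -1.2036)
step 14: x0=(-1.1248, 0.0911, -0.5474) x1=(1.7397, 0.3770, -1.3854) x2=(-0.2574, -1.0977, 0.5162) x3=(-1.0666, -0.5019, -1.2280) x4=(-1.4936, 1.4966, -1.2128)
step 15: x0=(-1.1250, 0.1207, -0.5300) x1=(1.7297, 0.3765, -1.3754) x2=(-0.2630, -1.0878, 0.5169) x3=(-1.0597, -0.5147, -1.2365) x4=(-1.4783, 1.4806, -1.2220)
step 16: x0=(-1.1255, 0.1511, -0.5123) x1=(1.7198, 0.3761, -1.3654) x2=(-0.2685, -1.0781, 0.5178) x3=(-1.0529, -0.5277, -1.2454) x4=(-1.4630, 1.4644, -1.2311)
step 17: x0=(-1.1263, 0.1824, -0.4943) x1=(1.7100, 0.3757, -1.3556) x2=(-0.2740, -1.0685, 0.5189) x3=(-1.0461, -0.5408, -1.2546) x4=(-1.4475, 1.4480, -1.2401)
step 18: x0=(-1.1273, 0.2145, -0.4761) x1=(1.7004, 0.3754, -1.3457) x2=(-0.2794, -1.0590, 0.5202) x3=(-1.0393, -0.5540, -1.2641) x4=(-1.4320, 1.4314, -1.2490)
step 19: x0=(-1.1286, 0.2473, -0.4578) x1=(1.6908, 0.3752, -1.3359) x2=(-0.2847, -1.0497, 0.5217) x3=(-1.0326, -0.5673, -1.2738) x4=(-1.4164, 1.4146, -1.2578)
step 20: x0=(-1.1302, 0.2809, -0.4393) x1=(1.6813, 0.3750, -1.3262) x2=(-0.2899, -1.0405, 0.5235) x3=(-1.0260, -0.5807, -1.2838) x4=(-1.4007, 1.3975, -1.2666)
step 21: x0=(-1.1321, 0.3153, -0.4209) x1=(1.6719, 0.3749, -1.3165) x2=(-0.2951, -1.0314, 0.5254) x3=(-1.0195, -0.5941, -1.2940) x4=(-1.3849, 1.3802, -1.2752)
step 22: x0=(-1.1342, 0.3503, -0.4024) x1=(1.6626, 0.3748, -1.3069) x2=(-0.3002, -1.0225, 0.5276) x3=(-1.0130, -0.6077, -1.3044) x4=(-1.3690, 1.3627, -1.2838)
step 23: x0=(-1.1366, 0.3861, -0.3840) x1=(1.6535, 0.3749, -1.2973) x2=(-0.3053, -1.0137, 0.5300) x3=(-1.0065, -0.6212, -1.3149) x4=(-1.3531, 1.3450, -1.2922)
step 24: x0=(-1.1392, 0.4225, -0.3657) x1=(1.6444, 0.3749, -1.2877) x2=(-0.3103, -1.0050, 0.5325) x3=(-1.0001, -0.6349, -1.3257) x4=(-1.3371, 1.3270, -1.3004)
step 25: x0=(-1.1421, 0.4596, -0.3474) x1=(1.6354, 0.3751, -1.2783) x2=(-0.3152, -0.9964, 0.5353) x3=(-0.9938, -0.6485, -1.3366) x4=(-1.3210, 1.3088, -1.3085)
step 26: x0=(-1.1452, 0.4973, -0.3294) x1=(1.6266, 0.3753, -1.2688) x2=(-0.3201, -0.9880, 0.5383) x3=(-0.9876, -0.6622, -1.3477) x4=(-1.3048, 1.2903, -1.3165)
step 27: x0=(-1.1486, 0.5356, -0.3116) x1=(1.6178, 0.3755, -1.2595) x2=(-0.3249, -0.9797, 0.5414) x3=(-0.9814, -0.6759, -1.3590) x4=(-1.2885, 1.2717, -1.3243)
step 28: x0=(-1.1522, 0.5746, -0.2939) x1=(1.6091, 0.3759, -1.2501) x2=(-0.3297, -0.9716, 0.5448) x3=(-0.9752, -0.6896, -1.3704) x4=(-1.2722, 1.2528, -1.3320)
step 29: x0=(-1.1560, 0.6141, -0.2766) x1=(1.6006, 0.3762, -1.2409) x2=(-0.3345, -0.9635, 0.5483) x3=(-0.9692, -0.7033, -1.3819) x4=(-1.2558, 1.2336, -1.3394)
step 30: x0=(-1.1600, 0.6541, -0.2595) x1=(1.5921, 0.3767, -1.2316) x2=(-0.3392, -0.9555, 0.5521) x3=(-0.9632, -0.7171, -1.3936) x4=(-1.2393, 1.2143, -1.3467)
step 31: x0=(-1.1642, 0.6946, -0.2427) x1=(1.5837, 0.3772, -1.2225) x2=(-0.3438, -0.9477, 0.5560) x3=(-0.9572, -0.7308, -1.4055) x4=(-1.2228, 1.1948, -1.3537)
step 32: x0=(-1.1686, 0.7357, -0.2263) x1=(1.5754, 0.3778, -1.2133) x2=(-0.3485, -0.9400, 0.5600) x3=(-0.9513, -0.7445, -1.4174) x4=(-1.2062, 1.1750, -1.3606)
step 33: x0=(-1.1732, 0.7772, -0.2102) x1=(1.5673, 0.3784, -1.2043) x2=(-0.3531, -0.9324, 0.5643) x3=(-0.9455, -0.7582, -1.4295) x4=(-1.1895, 1.1551, -1.3672)
step 34: x0=(-1.1780, 0.8191, -0.1945) x1=(1.5592, 0.3791, -1.1953) x2=(-0.3576, -0.9249, 0.5687) x3=(-0.9397, -0.7720, -1.4417) x4=(-1.1728, 1.1350, -1.3736)
step 35: x0=(-1.1829, 0.8614, -0.1791) x1=(1.5512, 0.3799, -1.1863) x2=(-0.3622, -0.9175, 0.5733) x3=(-0.9340, -0.7857, -1.4540) x4=(-1.1560, 1.1147, -1.3798)
step 36: x0=(-1.1879, 0.9040, -0.1641) x1=(1.5433, 0.3807, -1.1774) x2=(-0.3667, -0.9101, 0.5780) x3=(-0.9284, -0.7993, -1.4664) x4=(-1.1391, 1.0943, -1.3857)
step 37: x0=(-1.1930, 0.9470, -0.1495) x1=(1.5355, 0.3816, -1.1686) x2=(-0.3712, -0.9029, 0.5829) x3=(-0.9228, -0.8130, -1.4789) x4=(-1.1222, 1.0737, -1.3915)
step 38: x0=(-1.1983, 0.9903, -0.1353) x1=(1.5277, 0.3826, -1.1598) x2=(-0.3757, -0.8958, 0.5879) x3=(-0.9173, -0.8266, -1.4916) x4=(-1.1053, 1.0530, -1.3970)
step 39: x0=(-1.2037, 1.0338, -0.1214) x1=(1.5201, 0.3836, -1.1511) x2=(-0.3802, -0.8887, 0.5931) x3=(-0.9118, -0.8403, -1.5043) x4=(-1.0883, 1.0321, -1.4023)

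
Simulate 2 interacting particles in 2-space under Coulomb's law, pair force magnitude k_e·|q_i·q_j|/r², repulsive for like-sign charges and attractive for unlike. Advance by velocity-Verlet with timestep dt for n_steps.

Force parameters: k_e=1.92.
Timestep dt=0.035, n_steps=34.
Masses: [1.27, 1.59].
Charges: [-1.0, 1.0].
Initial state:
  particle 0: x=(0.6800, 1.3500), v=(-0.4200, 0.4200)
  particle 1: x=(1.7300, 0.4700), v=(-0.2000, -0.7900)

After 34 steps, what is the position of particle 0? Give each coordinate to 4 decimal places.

step 0: x0=(0.6800, 1.3500) x1=(1.7300, 0.4700)
step 1: x0=(0.6657, 1.3644) x1=(1.7227, 0.4426)
step 2: x0=(0.6521, 1.3781) x1=(1.7148, 0.4157)
step 3: x0=(0.6391, 1.3913) x1=(1.7064, 0.3893)
step 4: x0=(0.6268, 1.4039) x1=(1.6975, 0.3633)
step 5: x0=(0.6151, 1.4159) x1=(1.6881, 0.3378)
step 6: x0=(0.6039, 1.4273) x1=(1.6783, 0.3128)
step 7: x0=(0.5933, 1.4382) x1=(1.6680, 0.2882)
step 8: x0=(0.5832, 1.4485) x1=(1.6574, 0.2641)
step 9: x0=(0.5736, 1.4583) x1=(1.6463, 0.2404)
step 10: x0=(0.5644, 1.4675) x1=(1.6349, 0.2171)
step 11: x0=(0.5557, 1.4762) x1=(1.6231, 0.1942)
step 12: x0=(0.5474, 1.4845) x1=(1.6110, 0.1717)
step 13: x0=(0.5396, 1.4922) x1=(1.5985, 0.1496)
step 14: x0=(0.5321, 1.4994) x1=(1.5858, 0.1279)
step 15: x0=(0.5250, 1.5061) x1=(1.5727, 0.1067)
step 16: x0=(0.5182, 1.5124) x1=(1.5594, 0.0858)
step 17: x0=(0.5118, 1.5182) x1=(1.5457, 0.0652)
step 18: x0=(0.5058, 1.5235) x1=(1.5318, 0.0451)
step 19: x0=(0.5000, 1.5283) x1=(1.5177, 0.0253)
step 20: x0=(0.4946, 1.5326) x1=(1.5032, 0.0060)
step 21: x0=(0.4895, 1.5365) x1=(1.4886, -0.0131)
step 22: x0=(0.4847, 1.5400) x1=(1.4737, -0.0317)
step 23: x0=(0.4802, 1.5429) x1=(1.4586, -0.0500)
step 24: x0=(0.4759, 1.5455) x1=(1.4432, -0.0679)
step 25: x0=(0.4719, 1.5476) x1=(1.4277, -0.0855)
step 26: x0=(0.4682, 1.5492) x1=(1.4119, -0.1027)
step 27: x0=(0.4647, 1.5504) x1=(1.3959, -0.1196)
step 28: x0=(0.4615, 1.5511) x1=(1.3797, -0.1361)
step 29: x0=(0.4585, 1.5515) x1=(1.3634, -0.1523)
step 30: x0=(0.4558, 1.5513) x1=(1.3468, -0.1681)
step 31: x0=(0.4533, 1.5508) x1=(1.3301, -0.1835)
step 32: x0=(0.4510, 1.5497) x1=(1.3132, -0.1986)
step 33: x0=(0.4489, 1.5483) x1=(1.2961, -0.2134)
step 34: x0=(0.4470, 1.5464) x1=(1.2789, -0.2278)

(0.4470, 1.5464)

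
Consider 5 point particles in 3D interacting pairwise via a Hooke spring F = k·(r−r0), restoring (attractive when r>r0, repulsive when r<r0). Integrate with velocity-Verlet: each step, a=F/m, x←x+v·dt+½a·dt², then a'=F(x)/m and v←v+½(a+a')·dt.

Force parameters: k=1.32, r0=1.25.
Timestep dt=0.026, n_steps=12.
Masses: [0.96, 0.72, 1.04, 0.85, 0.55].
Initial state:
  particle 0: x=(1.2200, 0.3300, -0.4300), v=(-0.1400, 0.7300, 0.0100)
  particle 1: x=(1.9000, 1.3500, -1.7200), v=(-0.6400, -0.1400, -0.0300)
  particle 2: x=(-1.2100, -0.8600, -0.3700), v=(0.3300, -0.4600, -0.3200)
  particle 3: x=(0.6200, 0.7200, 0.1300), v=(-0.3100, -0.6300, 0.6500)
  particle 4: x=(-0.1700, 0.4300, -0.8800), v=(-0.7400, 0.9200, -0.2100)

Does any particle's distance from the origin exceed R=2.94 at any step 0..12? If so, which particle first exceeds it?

step 0: x0=(1.2200, 0.3300, -0.4300) x1=(1.9000, 1.3500, -1.7200) x2=(-1.2100, -0.8600, -0.3700) x3=(0.6200, 0.7200, 0.1300) x4=(-0.1700, 0.4300, -0.8800)
step 1: x0=(1.2159, 0.3488, -0.4300) x1=(1.8809, 1.3448, -1.7192) x2=(-1.1994, -0.8705, -0.3787) x3=(0.6116, 0.7034, 0.1464) x4=(-0.1885, 0.4540, -0.8856)
step 2: x0=(1.2107, 0.3671, -0.4307) x1=(1.8570, 1.3364, -1.7152) x2=(-1.1849, -0.8782, -0.3881) x3=(0.6027, 0.6865, 0.1618) x4=(-0.2054, 0.4781, -0.8914)
step 3: x0=(1.2045, 0.3849, -0.4319) x1=(1.8283, 1.3249, -1.7080) x2=(-1.1665, -0.8830, -0.3982) x3=(0.5931, 0.6692, 0.1761) x4=(-0.2206, 0.5022, -0.8973)
step 4: x0=(1.1973, 0.4023, -0.4337) x1=(1.7950, 1.3104, -1.6978) x2=(-1.1443, -0.8850, -0.4090) x3=(0.5830, 0.6515, 0.1894) x4=(-0.2343, 0.5262, -0.9034)
step 5: x0=(1.1890, 0.4192, -0.4360) x1=(1.7572, 1.2929, -1.6845) x2=(-1.1184, -0.8841, -0.4204) x3=(0.5722, 0.6335, 0.2016) x4=(-0.2464, 0.5502, -0.9095)
step 6: x0=(1.1797, 0.4355, -0.4390) x1=(1.7150, 1.2726, -1.6683) x2=(-1.0889, -0.8804, -0.4324) x3=(0.5609, 0.6151, 0.2127) x4=(-0.2568, 0.5741, -0.9157)
step 7: x0=(1.1694, 0.4514, -0.4424) x1=(1.6686, 1.2495, -1.6493) x2=(-1.0559, -0.8740, -0.4450) x3=(0.5490, 0.5964, 0.2227) x4=(-0.2657, 0.5977, -0.9218)
step 8: x0=(1.1581, 0.4667, -0.4464) x1=(1.6183, 1.2238, -1.6277) x2=(-1.0195, -0.8648, -0.4581) x3=(0.5366, 0.5773, 0.2317) x4=(-0.2731, 0.6211, -0.9279)
step 9: x0=(1.1457, 0.4815, -0.4508) x1=(1.5642, 1.1956, -1.6034) x2=(-0.9800, -0.8530, -0.4717) x3=(0.5236, 0.5579, 0.2395) x4=(-0.2790, 0.6441, -0.9339)
step 10: x0=(1.1324, 0.4958, -0.4557) x1=(1.5065, 1.1651, -1.5768) x2=(-0.9375, -0.8386, -0.4858) x3=(0.5100, 0.5382, 0.2463) x4=(-0.2835, 0.6668, -0.9398)
step 11: x0=(1.1181, 0.5095, -0.4610) x1=(1.4457, 1.1324, -1.5480) x2=(-0.8921, -0.8218, -0.5003) x3=(0.4960, 0.5183, 0.2521) x4=(-0.2866, 0.6890, -0.9454)
step 12: x0=(1.1029, 0.5226, -0.4666) x1=(1.3818, 1.0977, -1.5172) x2=(-0.8440, -0.8026, -0.5152) x3=(0.4815, 0.4980, 0.2568) x4=(-0.2886, 0.7108, -0.9508)

no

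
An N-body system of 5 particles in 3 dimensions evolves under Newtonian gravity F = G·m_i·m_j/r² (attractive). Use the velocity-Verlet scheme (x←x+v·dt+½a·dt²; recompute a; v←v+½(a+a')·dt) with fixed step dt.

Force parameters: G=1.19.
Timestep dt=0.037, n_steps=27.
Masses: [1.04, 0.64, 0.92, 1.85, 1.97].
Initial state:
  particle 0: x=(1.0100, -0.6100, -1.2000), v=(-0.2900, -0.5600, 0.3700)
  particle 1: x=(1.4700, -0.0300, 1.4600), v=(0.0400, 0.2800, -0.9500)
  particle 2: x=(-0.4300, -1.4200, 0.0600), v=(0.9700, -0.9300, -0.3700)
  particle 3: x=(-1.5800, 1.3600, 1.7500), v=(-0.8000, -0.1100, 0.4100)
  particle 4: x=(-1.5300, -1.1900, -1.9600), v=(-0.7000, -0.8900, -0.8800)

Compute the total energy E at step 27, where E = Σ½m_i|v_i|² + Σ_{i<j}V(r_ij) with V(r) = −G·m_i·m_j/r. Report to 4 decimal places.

-1.4624

step 0: x0=(1.0100, -0.6100, -1.2000) x1=(1.4700, -0.0300, 1.4600) x2=(-0.4300, -1.4200, 0.0600) x3=(-1.5800, 1.3600, 1.7500) x4=(-1.5300, -1.1900, -1.9600)
step 1: x0=(0.9989, -0.6308, -1.1861) x1=(1.4712, -0.0197, 1.4247) x2=(-0.3941, -1.4542, 0.0460) x3=(-1.6095, 1.3558, 1.7650) x4=(-1.5557, -1.2229, -1.9923)
step 2: x0=(0.9871, -0.6517, -1.1720) x1=(1.4719, -0.0094, 1.3889) x2=(-0.3582, -1.4878, 0.0315) x3=(-1.6388, 1.3513, 1.7798) x4=(-1.5811, -1.2556, -2.0242)
step 3: x0=(0.9746, -0.6728, -1.1574) x1=(1.4722, 0.0007, 1.3528) x2=(-0.3223, -1.5210, 0.0164) x3=(-1.6680, 1.3466, 1.7944) x4=(-1.6060, -1.2883, -2.0556)
step 4: x0=(0.9614, -0.6940, -1.1426) x1=(1.4719, 0.0107, 1.3162) x2=(-0.2864, -1.5537, 0.0008) x3=(-1.6970, 1.3416, 1.8087) x4=(-1.6306, -1.3208, -2.0866)
step 5: x0=(0.9475, -0.7154, -1.1273) x1=(1.4711, 0.0206, 1.2793) x2=(-0.2504, -1.5858, -0.0154) x3=(-1.7258, 1.3364, 1.8227) x4=(-1.6549, -1.3532, -2.1172)
step 6: x0=(0.9329, -0.7370, -1.1117) x1=(1.4698, 0.0303, 1.2419) x2=(-0.2143, -1.6175, -0.0321) x3=(-1.7544, 1.3310, 1.8365) x4=(-1.6788, -1.3855, -2.1474)
step 7: x0=(0.9176, -0.7587, -1.0957) x1=(1.4680, 0.0399, 1.2042) x2=(-0.1782, -1.6485, -0.0493) x3=(-1.7829, 1.3253, 1.8501) x4=(-1.7024, -1.4177, -2.1772)
step 8: x0=(0.9015, -0.7807, -1.0793) x1=(1.4657, 0.0493, 1.1660) x2=(-0.1421, -1.6790, -0.0670) x3=(-1.8112, 1.3195, 1.8634) x4=(-1.7257, -1.4498, -2.2066)
step 9: x0=(0.8848, -0.8029, -1.0625) x1=(1.4629, 0.0586, 1.1275) x2=(-0.1058, -1.7090, -0.0853) x3=(-1.8393, 1.3134, 1.8766) x4=(-1.7486, -1.4817, -2.2356)
step 10: x0=(0.8674, -0.8253, -1.0453) x1=(1.4596, 0.0676, 1.0885) x2=(-0.0694, -1.7383, -0.1042) x3=(-1.8673, 1.3070, 1.8895) x4=(-1.7712, -1.5136, -2.2643)
step 11: x0=(0.8494, -0.8481, -1.0276) x1=(1.4559, 0.0764, 1.0492) x2=(-0.0329, -1.7669, -0.1236) x3=(-1.8951, 1.3005, 1.9021) x4=(-1.7935, -1.5453, -2.2926)
step 12: x0=(0.8306, -0.8711, -1.0094) x1=(1.4516, 0.0849, 1.0094) x2=(0.0037, -1.7949, -0.1436) x3=(-1.9227, 1.2938, 1.9146) x4=(-1.8155, -1.5770, -2.3205)
step 13: x0=(0.8111, -0.8944, -0.9908) x1=(1.4469, 0.0932, 0.9693) x2=(0.0405, -1.8222, -0.1641) x3=(-1.9502, 1.2869, 1.9269) x4=(-1.8371, -1.6085, -2.3481)
step 14: x0=(0.7909, -0.9182, -0.9716) x1=(1.4416, 0.1012, 0.9287) x2=(0.0775, -1.8487, -0.1853) x3=(-1.9775, 1.2798, 1.9389) x4=(-1.8585, -1.6399, -2.3754)
step 15: x0=(0.7700, -0.9423, -0.9519) x1=(1.4359, 0.1090, 0.8878) x2=(0.1147, -1.8744, -0.2070) x3=(-2.0047, 1.2725, 1.9507) x4=(-1.8796, -1.6713, -2.4023)
step 16: x0=(0.7484, -0.9669, -0.9317) x1=(1.4297, 0.1164, 0.8464) x2=(0.1520, -1.8992, -0.2294) x3=(-2.0317, 1.2650, 1.9623) x4=(-1.9004, -1.7025, -2.4289)
step 17: x0=(0.7262, -0.9920, -0.9109) x1=(1.4230, 0.1235, 0.8046) x2=(0.1896, -1.9231, -0.2524) x3=(-2.0585, 1.2574, 1.9737) x4=(-1.9209, -1.7336, -2.4552)
step 18: x0=(0.7032, -1.0177, -0.8895) x1=(1.4158, 0.1303, 0.7625) x2=(0.2273, -1.9459, -0.2761) x3=(-2.0852, 1.2496, 1.9850) x4=(-1.9411, -1.7646, -2.4812)
step 19: x0=(0.6796, -1.0441, -0.8675) x1=(1.4081, 0.1367, 0.7199) x2=(0.2653, -1.9676, -0.3005) x3=(-2.1118, 1.2416, 1.9960) x4=(-1.9611, -1.7955, -2.5069)
step 20: x0=(0.6553, -1.0713, -0.8448) x1=(1.3999, 0.1427, 0.6770) x2=(0.3035, -1.9881, -0.3256) x3=(-2.1382, 1.2334, 2.0068) x4=(-1.9808, -1.8263, -2.5322)
step 21: x0=(0.6303, -1.0993, -0.8214) x1=(1.3912, 0.1483, 0.6337) x2=(0.3419, -2.0071, -0.3514) x3=(-2.1644, 1.2251, 2.0174) x4=(-2.0002, -1.8570, -2.5573)
step 22: x0=(0.6048, -1.1282, -0.7974) x1=(1.3821, 0.1534, 0.5900) x2=(0.3805, -2.0247, -0.3780) x3=(-2.1905, 1.2166, 2.0278) x4=(-2.0194, -1.8876, -2.5821)
step 23: x0=(0.5787, -1.1584, -0.7726) x1=(1.3724, 0.1582, 0.5459) x2=(0.4192, -2.0406, -0.4053) x3=(-2.2165, 1.2079, 2.0381) x4=(-2.0383, -1.9181, -2.6066)
step 24: x0=(0.5521, -1.1898, -0.7472) x1=(1.3623, 0.1624, 0.5015) x2=(0.4580, -2.0546, -0.4334) x3=(-2.2423, 1.1991, 2.0481) x4=(-2.0569, -1.9485, -2.6308)
step 25: x0=(0.5252, -1.2226, -0.7211) x1=(1.3516, 0.1662, 0.4567) x2=(0.4967, -2.0665, -0.4622) x3=(-2.2679, 1.1901, 2.0580) x4=(-2.0753, -1.9788, -2.6547)
step 26: x0=(0.4979, -1.2571, -0.6944) x1=(1.3405, 0.1695, 0.4116) x2=(0.5353, -2.0761, -0.4918) x3=(-2.2935, 1.1810, 2.0677) x4=(-2.0935, -2.0090, -2.6783)
step 27: x0=(0.4706, -1.2935, -0.6671) x1=(1.3288, 0.1723, 0.3661) x2=(0.5736, -2.0832, -0.5219) x3=(-2.3189, 1.1717, 2.0772) x4=(-2.1114, -2.0390, -2.7017)
step 0 velocities: v0=(-0.2900, -0.5600, 0.3700) v1=(0.0400, 0.2800, -0.9500) v2=(0.9700, -0.9300, -0.3700) v3=(-0.8000, -0.1100, 0.4100) v4=(-0.7000, -0.8900, -0.8800)
step 0: KE=4.2704, PE=-5.7319, E=-1.4616
step 27 velocities: v0=(-0.7375, -1.0096, 0.7439) v1=(-0.3210, 0.0677, -1.2322) v2=(1.0263, -0.1545, -0.8221) v3=(-0.6844, -0.2526, 0.2541) v4=(-0.4813, -0.8119, -0.6281)
step 27: KE=4.2454, PE=-5.7078, E=-1.4624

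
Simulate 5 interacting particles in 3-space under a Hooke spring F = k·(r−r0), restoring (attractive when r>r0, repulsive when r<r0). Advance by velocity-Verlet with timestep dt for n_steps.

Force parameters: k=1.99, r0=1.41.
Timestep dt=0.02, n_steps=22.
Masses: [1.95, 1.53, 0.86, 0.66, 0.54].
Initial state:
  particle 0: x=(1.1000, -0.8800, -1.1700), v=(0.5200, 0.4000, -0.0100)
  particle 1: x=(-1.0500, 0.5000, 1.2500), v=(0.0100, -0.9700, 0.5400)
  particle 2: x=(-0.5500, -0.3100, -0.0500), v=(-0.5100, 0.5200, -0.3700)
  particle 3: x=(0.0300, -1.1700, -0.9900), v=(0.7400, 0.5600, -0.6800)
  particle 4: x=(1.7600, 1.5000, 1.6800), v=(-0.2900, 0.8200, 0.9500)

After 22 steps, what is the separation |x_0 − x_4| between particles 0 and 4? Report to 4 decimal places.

1.9052

step 0: x0=(1.1000, -0.8800, -1.1700) x1=(-1.0500, 0.5000, 1.2500) x2=(-0.5500, -0.3100, -0.0500) x3=(0.0300, -1.1700, -0.9900) x4=(1.7600, 1.5000, 1.6800)
step 1: x0=(1.1102, -0.8715, -1.1695) x1=(-1.0489, 0.4803, 1.2601) x2=(-0.5594, -0.2991, -0.0570) x3=(0.0450, -1.1573, -1.0018) x4=(1.7510, 1.5128, 1.6955)
step 2: x0=(1.1199, -0.8619, -1.1675) x1=(-1.0460, 0.4599, 1.2689) x2=(-0.5670, -0.2874, -0.0633) x3=(0.0603, -1.1414, -1.0099) x4=(1.7355, 1.5185, 1.7038)
step 3: x0=(1.1291, -0.8513, -1.1641) x1=(-1.0414, 0.4389, 1.2764) x2=(-0.5730, -0.2747, -0.0688) x3=(0.0759, -1.1225, -1.0144) x4=(1.7136, 1.5169, 1.7050)
step 4: x0=(1.1378, -0.8396, -1.1592) x1=(-1.0350, 0.4174, 1.2824) x2=(-0.5772, -0.2612, -0.0735) x3=(0.0917, -1.1006, -1.0152) x4=(1.6855, 1.5083, 1.6990)
step 5: x0=(1.1461, -0.8270, -1.1528) x1=(-1.0268, 0.3953, 1.2872) x2=(-0.5797, -0.2469, -0.0775) x3=(0.1076, -1.0758, -1.0123) x4=(1.6513, 1.4925, 1.6859)
step 6: x0=(1.1538, -0.8133, -1.1450) x1=(-1.0169, 0.3726, 1.2906) x2=(-0.5805, -0.2318, -0.0807) x3=(0.1237, -1.0481, -1.0058) x4=(1.6112, 1.4699, 1.6659)
step 7: x0=(1.1610, -0.7987, -1.1358) x1=(-1.0053, 0.3495, 1.2926) x2=(-0.5797, -0.2159, -0.0832) x3=(0.1398, -1.0176, -0.9957) x4=(1.5654, 1.4406, 1.6390)
step 8: x0=(1.1677, -0.7832, -1.1252) x1=(-0.9921, 0.3260, 1.2933) x2=(-0.5773, -0.1992, -0.0851) x3=(0.1558, -0.9845, -0.9821) x4=(1.5144, 1.4048, 1.6055)
step 9: x0=(1.1739, -0.7667, -1.1132) x1=(-0.9772, 0.3020, 1.2927) x2=(-0.5732, -0.1819, -0.0863) x3=(0.1718, -0.9489, -0.9651) x4=(1.4582, 1.3628, 1.5655)
step 10: x0=(1.1795, -0.7493, -1.0999) x1=(-0.9608, 0.2775, 1.2908) x2=(-0.5677, -0.1640, -0.0869) x3=(0.1875, -0.9109, -0.9449) x4=(1.3974, 1.3149, 1.5195)
step 11: x0=(1.1846, -0.7312, -1.0853) x1=(-0.9428, 0.2527, 1.2876) x2=(-0.5608, -0.1454, -0.0869) x3=(0.2031, -0.8707, -0.9214) x4=(1.3322, 1.2614, 1.4677)
step 12: x0=(1.1892, -0.7122, -1.0694) x1=(-0.9234, 0.2276, 1.2831) x2=(-0.5525, -0.1264, -0.0864) x3=(0.2183, -0.8284, -0.8950) x4=(1.2630, 1.2028, 1.4104)
step 13: x0=(1.1932, -0.6925, -1.0523) x1=(-0.9026, 0.2021, 1.2774) x2=(-0.5429, -0.1069, -0.0855) x3=(0.2332, -0.7843, -0.8657) x4=(1.1903, 1.1394, 1.3481)
step 14: x0=(1.1967, -0.6721, -1.0341) x1=(-0.8805, 0.1763, 1.2705) x2=(-0.5322, -0.0869, -0.0841) x3=(0.2476, -0.7384, -0.8338) x4=(1.1145, 1.0716, 1.2811)
step 15: x0=(1.1997, -0.6510, -1.0148) x1=(-0.8572, 0.1502, 1.2625) x2=(-0.5204, -0.0666, -0.0824) x3=(0.2616, -0.6911, -0.7994) x4=(1.0361, 0.9999, 1.2099)
step 16: x0=(1.2021, -0.6293, -0.9944) x1=(-0.8327, 0.1238, 1.2533) x2=(-0.5077, -0.0461, -0.0804) x3=(0.2751, -0.6425, -0.7628) x4=(0.9554, 0.9249, 1.1349)
step 17: x0=(1.2039, -0.6071, -0.9731) x1=(-0.8071, 0.0971, 1.2430) x2=(-0.4941, -0.0252, -0.0782) x3=(0.2880, -0.5928, -0.7241) x4=(0.8730, 0.8469, 1.0567)
step 18: x0=(1.2053, -0.5844, -0.9508) x1=(-0.7805, 0.0702, 1.2317) x2=(-0.4799, -0.0042, -0.0759) x3=(0.3003, -0.5422, -0.6837) x4=(0.7892, 0.7665, 0.9756)
step 19: x0=(1.2061, -0.5613, -0.9277) x1=(-0.7530, 0.0431, 1.2194) x2=(-0.4651, 0.0169, -0.0735) x3=(0.3120, -0.4909, -0.6416) x4=(0.7047, 0.6841, 0.8923)
step 20: x0=(1.2064, -0.5378, -0.9038) x1=(-0.7247, 0.0157, 1.2062) x2=(-0.4499, 0.0381, -0.0711) x3=(0.3231, -0.4391, -0.5983) x4=(0.6196, 0.6003, 0.8072)
step 21: x0=(1.2063, -0.5140, -0.8792) x1=(-0.6956, -0.0118, 1.1921) x2=(-0.4345, 0.0593, -0.0688) x3=(0.3337, -0.3870, -0.5539) x4=(0.5346, 0.5155, 0.7207)
step 22: x0=(1.2056, -0.4900, -0.8540) x1=(-0.6659, -0.0396, 1.1773) x2=(-0.4189, 0.0806, -0.0666) x3=(0.3437, -0.3348, -0.5088) x4=(0.4499, 0.4301, 0.6334)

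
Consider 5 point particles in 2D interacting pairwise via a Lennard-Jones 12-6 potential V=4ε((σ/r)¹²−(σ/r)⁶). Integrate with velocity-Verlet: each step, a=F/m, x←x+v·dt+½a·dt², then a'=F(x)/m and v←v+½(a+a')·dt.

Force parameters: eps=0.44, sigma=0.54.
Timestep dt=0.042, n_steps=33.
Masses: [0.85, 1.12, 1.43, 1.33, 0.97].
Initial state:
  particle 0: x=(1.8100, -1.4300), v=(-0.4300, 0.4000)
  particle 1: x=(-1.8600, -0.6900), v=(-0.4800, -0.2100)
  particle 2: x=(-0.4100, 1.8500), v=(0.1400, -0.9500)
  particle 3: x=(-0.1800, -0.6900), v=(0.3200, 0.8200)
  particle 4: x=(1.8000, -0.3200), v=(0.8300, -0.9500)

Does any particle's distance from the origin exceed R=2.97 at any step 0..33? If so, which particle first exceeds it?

step 0: x0=(1.8100, -1.4300) x1=(-1.8600, -0.6900) x2=(-0.4100, 1.8500) x3=(-0.1800, -0.6900) x4=(1.8000, -0.3200)
step 1: x0=(1.7919, -1.4131) x1=(-1.8802, -0.6988) x2=(-0.4041, 1.8101) x3=(-0.1666, -0.6556) x4=(1.8349, -0.3600)
step 2: x0=(1.7739, -1.3958) x1=(-1.9003, -0.7076) x2=(-0.3982, 1.7702) x3=(-0.1531, -0.6211) x4=(1.8697, -0.4003)
step 3: x0=(1.7559, -1.3780) x1=(-1.9204, -0.7165) x2=(-0.3924, 1.7303) x3=(-0.1397, -0.5867) x4=(1.9045, -0.4411)
step 4: x0=(1.7380, -1.3594) x1=(-1.9406, -0.7253) x2=(-0.3865, 1.6904) x3=(-0.1263, -0.5522) x4=(1.9392, -0.4825)
step 5: x0=(1.7203, -1.3399) x1=(-1.9607, -0.7341) x2=(-0.3806, 1.6505) x3=(-0.1128, -0.5178) x4=(1.9737, -0.5248)
step 6: x0=(1.7031, -1.3190) x1=(-1.9808, -0.7429) x2=(-0.3747, 1.6106) x3=(-0.0994, -0.4834) x4=(2.0078, -0.5683)
step 7: x0=(1.6866, -1.2963) x1=(-2.0009, -0.7517) x2=(-0.3688, 1.5707) x3=(-0.0860, -0.4489) x4=(2.0412, -0.6134)
step 8: x0=(1.6712, -1.2712) x1=(-2.0210, -0.7605) x2=(-0.3630, 1.5308) x3=(-0.0726, -0.4145) x4=(2.0737, -0.6605)
step 9: x0=(1.6577, -1.2435) x1=(-2.0411, -0.7694) x2=(-0.3571, 1.4908) x3=(-0.0591, -0.3800) x4=(2.1045, -0.7100)
step 10: x0=(1.6467, -1.2127) x1=(-2.0612, -0.7782) x2=(-0.3512, 1.4509) x3=(-0.0457, -0.3456) x4=(2.1331, -0.7621)
step 11: x0=(1.6386, -1.1793) x1=(-2.0813, -0.7870) x2=(-0.3453, 1.4110) x3=(-0.0323, -0.3112) x4=(2.1592, -0.8166)
step 12: x0=(1.6331, -1.1440) x1=(-2.1014, -0.7958) x2=(-0.3394, 1.3711) x3=(-0.0188, -0.2767) x4=(2.1830, -0.8727)
step 13: x0=(1.6285, -1.1082) x1=(-2.1215, -0.8046) x2=(-0.3335, 1.3311) x3=(-0.0054, -0.2422) x4=(2.2059, -0.9292)
step 14: x0=(1.6237, -1.0725) x1=(-2.1416, -0.8134) x2=(-0.3277, 1.2912) x3=(0.0081, -0.2078) x4=(2.2291, -0.9856)
step 15: x0=(1.6198, -1.0367) x1=(-2.1617, -0.8222) x2=(-0.3218, 1.2512) x3=(0.0215, -0.1733) x4=(2.2515, -1.0421)
step 16: x0=(1.6188, -1.0009) x1=(-2.1818, -0.8310) x2=(-0.3159, 1.2112) x3=(0.0349, -0.1388) x4=(2.2713, -1.0987)
step 17: x0=(1.6218, -0.9657) x1=(-2.2019, -0.8398) x2=(-0.3100, 1.1712) x3=(0.0484, -0.1043) x4=(2.2876, -1.1547)
step 18: x0=(1.6285, -0.9315) x1=(-2.2220, -0.8486) x2=(-0.3040, 1.1312) x3=(0.0618, -0.0697) x4=(2.3006, -1.2097)
step 19: x0=(1.6383, -0.8987) x1=(-2.2421, -0.8575) x2=(-0.2981, 1.0910) x3=(0.0752, -0.0351) x4=(2.3110, -1.2636)
step 20: x0=(1.6504, -0.8671) x1=(-2.2621, -0.8663) x2=(-0.2921, 1.0508) x3=(0.0886, -0.0003) x4=(2.3192, -1.3165)
step 21: x0=(1.6642, -0.8366) x1=(-2.2822, -0.8751) x2=(-0.2861, 1.0105) x3=(0.1019, 0.0345) x4=(2.3260, -1.3683)
step 22: x0=(1.6792, -0.8070) x1=(-2.3023, -0.8839) x2=(-0.2800, 0.9699) x3=(0.1152, 0.0696) x4=(2.3318, -1.4193)
step 23: x0=(1.6949, -0.7782) x1=(-2.3224, -0.8927) x2=(-0.2738, 0.9290) x3=(0.1283, 0.1050) x4=(2.3369, -1.4697)
step 24: x0=(1.7111, -0.7499) x1=(-2.3425, -0.9015) x2=(-0.2673, 0.8877) x3=(0.1411, 0.1410) x4=(2.3416, -1.5196)
step 25: x0=(1.7277, -0.7220) x1=(-2.3625, -0.9103) x2=(-0.2604, 0.8456) x3=(0.1535, 0.1777) x4=(2.3459, -1.5691)
step 26: x0=(1.7444, -0.6944) x1=(-2.3826, -0.9191) x2=(-0.2528, 0.8023) x3=(0.1652, 0.2158) x4=(2.3501, -1.6184)
step 27: x0=(1.7613, -0.6671) x1=(-2.4027, -0.9279) x2=(-0.2440, 0.7573) x3=(0.1755, 0.2556) x4=(2.3541, -1.6675)
step 28: x0=(1.7783, -0.6399) x1=(-2.4228, -0.9367) x2=(-0.2337, 0.7105) x3=(0.1843, 0.2973) x4=(2.3581, -1.7164)
step 29: x0=(1.7954, -0.6128) x1=(-2.4429, -0.9455) x2=(-0.2253, 0.6657) x3=(0.1951, 0.3370) x4=(2.3619, -1.7652)
step 30: x0=(1.8125, -0.5858) x1=(-2.4629, -0.9543) x2=(-0.2406, 0.6393) x3=(0.2314, 0.3568) x4=(2.3658, -1.8140)
step 31: x0=(1.8296, -0.5588) x1=(-2.4830, -0.9631) x2=(-0.2703, 0.6216) x3=(0.2831, 0.3674) x4=(2.3696, -1.8627)
step 32: x0=(1.8467, -0.5319) x1=(-2.5031, -0.9719) x2=(-0.2996, 0.6037) x3=(0.3346, 0.3780) x4=(2.3735, -1.9113)
step 33: x0=(1.8638, -0.5050) x1=(-2.5232, -0.9807) x2=(-0.3267, 0.5850) x3=(0.3836, 0.3896) x4=(2.3773, -1.9600)

yes, particle 4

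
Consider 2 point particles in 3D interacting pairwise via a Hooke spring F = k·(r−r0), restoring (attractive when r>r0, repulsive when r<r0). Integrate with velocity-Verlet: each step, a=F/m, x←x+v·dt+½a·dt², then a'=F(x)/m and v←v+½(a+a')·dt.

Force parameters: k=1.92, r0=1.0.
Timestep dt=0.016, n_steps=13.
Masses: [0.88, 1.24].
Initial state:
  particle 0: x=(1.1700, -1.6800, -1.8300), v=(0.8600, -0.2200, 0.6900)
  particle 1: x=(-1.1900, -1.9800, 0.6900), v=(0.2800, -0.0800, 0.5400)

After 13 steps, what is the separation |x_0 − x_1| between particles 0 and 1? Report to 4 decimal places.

3.3266

step 0: x0=(1.1700, -1.6800, -1.8300) x1=(-1.1900, -1.9800, 0.6900)
step 1: x0=(1.1833, -1.6836, -1.8185) x1=(-1.1852, -1.9812, 0.6983)
step 2: x0=(1.1956, -1.6873, -1.8059) x1=(-1.1797, -1.9824, 0.7059)
step 3: x0=(1.2070, -1.6911, -1.7924) x1=(-1.1736, -1.9835, 0.7127)
step 4: x0=(1.2175, -1.6950, -1.7778) x1=(-1.1667, -1.9844, 0.7189)
step 5: x0=(1.2270, -1.6991, -1.7623) x1=(-1.1592, -1.9854, 0.7243)
step 6: x0=(1.2356, -1.7032, -1.7458) x1=(-1.1511, -1.9862, 0.7291)
step 7: x0=(1.2432, -1.7075, -1.7283) x1=(-1.1422, -1.9869, 0.7332)
step 8: x0=(1.2499, -1.7119, -1.7098) x1=(-1.1327, -1.9876, 0.7365)
step 9: x0=(1.2556, -1.7164, -1.6904) x1=(-1.1225, -1.9882, 0.7392)
step 10: x0=(1.2604, -1.7210, -1.6700) x1=(-1.1117, -1.9887, 0.7412)
step 11: x0=(1.2642, -1.7257, -1.6486) x1=(-1.1002, -1.9891, 0.7425)
step 12: x0=(1.2672, -1.7305, -1.6264) x1=(-1.0880, -1.9895, 0.7432)
step 13: x0=(1.2692, -1.7354, -1.6031) x1=(-1.0752, -1.9898, 0.7432)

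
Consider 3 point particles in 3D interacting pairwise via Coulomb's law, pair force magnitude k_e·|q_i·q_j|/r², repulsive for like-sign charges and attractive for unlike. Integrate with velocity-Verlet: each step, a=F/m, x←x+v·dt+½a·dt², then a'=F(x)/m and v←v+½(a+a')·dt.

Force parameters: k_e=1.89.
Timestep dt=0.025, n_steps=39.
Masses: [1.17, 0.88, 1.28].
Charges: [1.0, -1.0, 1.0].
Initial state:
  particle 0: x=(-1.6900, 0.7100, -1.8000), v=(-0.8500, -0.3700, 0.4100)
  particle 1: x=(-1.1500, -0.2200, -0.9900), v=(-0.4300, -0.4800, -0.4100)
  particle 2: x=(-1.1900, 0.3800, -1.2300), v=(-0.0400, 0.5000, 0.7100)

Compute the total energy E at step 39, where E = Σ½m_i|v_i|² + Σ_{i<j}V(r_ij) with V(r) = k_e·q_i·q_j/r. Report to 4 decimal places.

-0.6970

step 0: x0=(-1.6900, 0.7100, -1.8000) x1=(-1.1500, -0.2200, -0.9900) x2=(-1.1900, 0.3800, -1.2300)
step 1: x0=(-1.7116, 0.7009, -1.7901) x1=(-1.1610, -0.2303, -1.0011) x2=(-1.1905, 0.3912, -1.2114)
step 2: x0=(-1.7338, 0.6918, -1.7808) x1=(-1.1724, -0.2371, -1.0136) x2=(-1.1901, 0.3999, -1.1912)
step 3: x0=(-1.7567, 0.6829, -1.7722) x1=(-1.1843, -0.2404, -1.0273) x2=(-1.1889, 0.4061, -1.1695)
step 4: x0=(-1.7802, 0.6740, -1.7642) x1=(-1.1965, -0.2401, -1.0422) x2=(-1.1868, 0.4099, -1.1466)
step 5: x0=(-1.8043, 0.6650, -1.7567) x1=(-1.2090, -0.2363, -1.0580) x2=(-1.1840, 0.4113, -1.1225)
step 6: x0=(-1.8289, 0.6559, -1.7497) x1=(-1.2218, -0.2288, -1.0745) x2=(-1.1806, 0.4102, -1.0975)
step 7: x0=(-1.8539, 0.6467, -1.7431) x1=(-1.2347, -0.2174, -1.0916) x2=(-1.1766, 0.4066, -1.0716)
step 8: x0=(-1.8793, 0.6373, -1.7369) x1=(-1.2478, -0.2020, -1.1091) x2=(-1.1722, 0.4004, -1.0452)
step 9: x0=(-1.9051, 0.6277, -1.7310) x1=(-1.2609, -0.1824, -1.1266) x2=(-1.1675, 0.3916, -1.0185)
step 10: x0=(-1.9311, 0.6177, -1.7254) x1=(-1.2739, -0.1585, -1.1439) x2=(-1.1626, 0.3800, -0.9917)
step 11: x0=(-1.9573, 0.6075, -1.7199) x1=(-1.2866, -0.1300, -1.1606) x2=(-1.1577, 0.3656, -0.9651)
step 12: x0=(-1.9836, 0.5970, -1.7147) x1=(-1.2989, -0.0969, -1.1762) x2=(-1.1530, 0.3482, -0.9391)
step 13: x0=(-2.0100, 0.5861, -1.7095) x1=(-1.3105, -0.0589, -1.1901) x2=(-1.1488, 0.3279, -0.9142)
step 14: x0=(-2.0363, 0.5748, -1.7044) x1=(-1.3211, -0.0162, -1.2017) x2=(-1.1452, 0.3046, -0.8909)
step 15: x0=(-2.0625, 0.5632, -1.6993) x1=(-1.3304, 0.0311, -1.2100) x2=(-1.1427, 0.2785, -0.8697)
step 16: x0=(-2.0884, 0.5512, -1.6941) x1=(-1.3380, 0.0825, -1.2143) x2=(-1.1416, 0.2499, -0.8514)
step 17: x0=(-2.1140, 0.5389, -1.6889) x1=(-1.3436, 0.1370, -1.2137) x2=(-1.1421, 0.2194, -0.8366)
step 18: x0=(-2.1393, 0.5263, -1.6835) x1=(-1.3470, 0.1935, -1.2076) x2=(-1.1445, 0.1879, -0.8256)
step 19: x0=(-2.1641, 0.5135, -1.6780) x1=(-1.3482, 0.2503, -1.1958) x2=(-1.1489, 0.1564, -0.8187)
step 20: x0=(-2.1884, 0.5006, -1.6723) x1=(-1.3473, 0.3059, -1.1786) x2=(-1.1551, 0.1257, -0.8156)
step 21: x0=(-2.2123, 0.4876, -1.6664) x1=(-1.3447, 0.3592, -1.1568) x2=(-1.1629, 0.0968, -0.8160)
step 22: x0=(-2.2357, 0.4746, -1.6603) x1=(-1.3408, 0.4091, -1.1310) x2=(-1.1720, 0.0701, -0.8192)
step 23: x0=(-2.2586, 0.4617, -1.6540) x1=(-1.3361, 0.4553, -1.1024) x2=(-1.1820, 0.0460, -0.8245)
step 24: x0=(-2.2812, 0.4489, -1.6476) x1=(-1.3308, 0.4976, -1.0717) x2=(-1.1928, 0.0244, -0.8314)
step 25: x0=(-2.3035, 0.4364, -1.6411) x1=(-1.3254, 0.5359, -1.0396) x2=(-1.2040, 0.0053, -0.8394)
step 26: x0=(-2.3255, 0.4240, -1.6344) x1=(-1.3200, 0.5705, -1.0066) x2=(-1.2154, -0.0114, -0.8481)
step 27: x0=(-2.3474, 0.4119, -1.6276) x1=(-1.3148, 0.6016, -0.9732) x2=(-1.2268, -0.0259, -0.8572)
step 28: x0=(-2.3690, 0.4000, -1.6208) x1=(-1.3098, 0.6294, -0.9397) x2=(-1.2383, -0.0383, -0.8664)
step 29: x0=(-2.3905, 0.3884, -1.6138) x1=(-1.3053, 0.6541, -0.9063) x2=(-1.2495, -0.0489, -0.8756)
step 30: x0=(-2.4120, 0.3771, -1.6069) x1=(-1.3011, 0.6760, -0.8732) x2=(-1.2606, -0.0578, -0.8847)
step 31: x0=(-2.4334, 0.3660, -1.5999) x1=(-1.2974, 0.6953, -0.8405) x2=(-1.2714, -0.0652, -0.8935)
step 32: x0=(-2.4548, 0.3552, -1.5928) x1=(-1.2942, 0.7121, -0.8083) x2=(-1.2819, -0.0711, -0.9020)
step 33: x0=(-2.4762, 0.3447, -1.5858) x1=(-1.2914, 0.7266, -0.7768) x2=(-1.2920, -0.0756, -0.9100)
step 34: x0=(-2.4977, 0.3344, -1.5787) x1=(-1.2892, 0.7389, -0.7459) x2=(-1.3018, -0.0789, -0.9177)
step 35: x0=(-2.5192, 0.3244, -1.5716) x1=(-1.2874, 0.7492, -0.7157) x2=(-1.3111, -0.0811, -0.9248)
step 36: x0=(-2.5408, 0.3147, -1.5645) x1=(-1.2861, 0.7576, -0.6863) x2=(-1.3200, -0.0821, -0.9315)
step 37: x0=(-2.5626, 0.3051, -1.5574) x1=(-1.2853, 0.7642, -0.6577) x2=(-1.3285, -0.0821, -0.9376)
step 38: x0=(-2.5844, 0.2959, -1.5503) x1=(-1.2850, 0.7690, -0.6298) x2=(-1.3366, -0.0812, -0.9431)
step 39: x0=(-2.6064, 0.2868, -1.5432) x1=(-1.2851, 0.7721, -0.6028) x2=(-1.3442, -0.0793, -0.9481)
step 0 velocities: v0=(-0.8500, -0.3700, 0.4100) v1=(-0.4300, -0.4800, -0.4100) v2=(-0.0400, 0.5000, 0.7100)
step 0: KE=1.3414, PE=-2.0373, E=-0.6959
step 39 velocities: v0=(-0.8828, -0.3569, 0.2834) v1=(-0.0152, 0.0941, 1.0630) v2=(-0.2952, 0.0933, -0.1870)
step 39: KE=1.1623, PE=-1.8593, E=-0.6970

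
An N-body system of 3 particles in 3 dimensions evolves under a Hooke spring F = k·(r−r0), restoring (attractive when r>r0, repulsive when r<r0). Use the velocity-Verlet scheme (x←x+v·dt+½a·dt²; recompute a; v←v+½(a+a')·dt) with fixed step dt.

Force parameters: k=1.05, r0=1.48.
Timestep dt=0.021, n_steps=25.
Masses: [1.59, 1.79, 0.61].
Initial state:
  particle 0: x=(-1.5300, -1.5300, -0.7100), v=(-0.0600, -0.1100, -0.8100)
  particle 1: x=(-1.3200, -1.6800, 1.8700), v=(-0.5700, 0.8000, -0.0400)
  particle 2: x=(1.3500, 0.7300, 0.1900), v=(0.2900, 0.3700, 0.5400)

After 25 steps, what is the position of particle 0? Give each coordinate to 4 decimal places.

step 0: x0=(-1.5300, -1.5300, -0.7100) x1=(-1.3200, -1.6800, 1.8700) x2=(1.3500, 0.7300, 0.1900)
step 1: x0=(-1.5310, -1.5321, -0.7268) x1=(-1.3318, -1.6630, 1.8689) x2=(1.3548, 0.7367, 0.2015)
step 2: x0=(-1.5314, -1.5339, -0.7430) x1=(-1.3431, -1.6456, 1.8672) x2=(1.3570, 0.7412, 0.2134)
step 3: x0=(-1.5314, -1.5352, -0.7588) x1=(-1.3541, -1.6278, 1.8650) x2=(1.3565, 0.7435, 0.2257)
step 4: x0=(-1.5307, -1.5361, -0.7741) x1=(-1.3646, -1.6096, 1.8622) x2=(1.3534, 0.7436, 0.2382)
step 5: x0=(-1.5296, -1.5367, -0.7888) x1=(-1.3747, -1.5910, 1.8588) x2=(1.3477, 0.7415, 0.2511)
step 6: x0=(-1.5279, -1.5369, -0.8031) x1=(-1.3843, -1.5720, 1.8549) x2=(1.3394, 0.7373, 0.2642)
step 7: x0=(-1.5257, -1.5366, -0.8168) x1=(-1.3936, -1.5527, 1.8504) x2=(1.3285, 0.7309, 0.2776)
step 8: x0=(-1.5229, -1.5360, -0.8299) x1=(-1.4024, -1.5330, 1.8453) x2=(1.3149, 0.7224, 0.2913)
step 9: x0=(-1.5197, -1.5349, -0.8425) x1=(-1.4108, -1.5129, 1.8397) x2=(1.2988, 0.7118, 0.3051)
step 10: x0=(-1.5159, -1.5335, -0.8545) x1=(-1.4188, -1.4925, 1.8335) x2=(1.2801, 0.6991, 0.3191)
step 11: x0=(-1.5116, -1.5316, -0.8660) x1=(-1.4264, -1.4717, 1.8268) x2=(1.2589, 0.6844, 0.3333)
step 12: x0=(-1.5068, -1.5294, -0.8770) x1=(-1.4336, -1.4506, 1.8196) x2=(1.2351, 0.6677, 0.3476)
step 13: x0=(-1.5016, -1.5267, -0.8873) x1=(-1.4403, -1.4292, 1.8118) x2=(1.2089, 0.6490, 0.3620)
step 14: x0=(-1.4958, -1.5237, -0.8971) x1=(-1.4467, -1.4074, 1.8034) x2=(1.1803, 0.6284, 0.3765)
step 15: x0=(-1.4896, -1.5202, -0.9063) x1=(-1.4527, -1.3854, 1.7945) x2=(1.1492, 0.6059, 0.3911)
step 16: x0=(-1.4829, -1.5164, -0.9149) x1=(-1.4583, -1.3631, 1.7851) x2=(1.1159, 0.5815, 0.4057)
step 17: x0=(-1.4758, -1.5122, -0.9230) x1=(-1.4634, -1.3405, 1.7752) x2=(1.0802, 0.5554, 0.4204)
step 18: x0=(-1.4682, -1.5077, -0.9304) x1=(-1.4683, -1.3177, 1.7648) x2=(1.0423, 0.5275, 0.4350)
step 19: x0=(-1.4602, -1.5027, -0.9373) x1=(-1.4727, -1.2946, 1.7538) x2=(1.0022, 0.4979, 0.4496)
step 20: x0=(-1.4518, -1.4975, -0.9436) x1=(-1.4768, -1.2713, 1.7424) x2=(0.9600, 0.4667, 0.4641)
step 21: x0=(-1.4430, -1.4918, -0.9493) x1=(-1.4806, -1.2477, 1.7304) x2=(0.9158, 0.4340, 0.4786)
step 22: x0=(-1.4339, -1.4858, -0.9544) x1=(-1.4840, -1.2240, 1.7180) x2=(0.8696, 0.3997, 0.4930)
step 23: x0=(-1.4243, -1.4795, -0.9589) x1=(-1.4871, -1.2001, 1.7051) x2=(0.8215, 0.3640, 0.5072)
step 24: x0=(-1.4144, -1.4728, -0.9629) x1=(-1.4899, -1.1759, 1.6917) x2=(0.7715, 0.3270, 0.5213)
step 25: x0=(-1.4042, -1.4658, -0.9663) x1=(-1.4923, -1.1517, 1.6778) x2=(0.7199, 0.2886, 0.5353)

(-1.4042, -1.4658, -0.9663)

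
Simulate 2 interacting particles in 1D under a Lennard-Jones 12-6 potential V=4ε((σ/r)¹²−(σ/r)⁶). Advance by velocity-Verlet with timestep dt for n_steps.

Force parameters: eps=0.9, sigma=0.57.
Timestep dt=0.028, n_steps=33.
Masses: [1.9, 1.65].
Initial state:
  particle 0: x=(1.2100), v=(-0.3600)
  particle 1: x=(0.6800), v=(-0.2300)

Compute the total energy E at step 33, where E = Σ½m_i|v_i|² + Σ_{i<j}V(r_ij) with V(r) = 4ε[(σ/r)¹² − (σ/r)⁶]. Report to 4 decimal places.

step 0: x0=(1.2100) x1=(0.6800)
step 1: x0=(1.2272) x1=(0.6422)
step 2: x0=(1.2536) x1=(0.5937)
step 3: x0=(1.2791) x1=(0.5463)
step 4: x0=(1.3031) x1=(0.5006)
step 5: x0=(1.3261) x1=(0.4561)
step 6: x0=(1.3483) x1=(0.4125)
step 7: x0=(1.3701) x1=(0.3693)
step 8: x0=(1.3917) x1=(0.3264)
step 9: x0=(1.4130) x1=(0.2838)
step 10: x0=(1.4342) x1=(0.2413)
step 11: x0=(1.4554) x1=(0.1989)
step 12: x0=(1.4764) x1=(0.1566)
step 13: x0=(1.4975) x1=(0.1144)
step 14: x0=(1.5185) x1=(0.0721)
step 15: x0=(1.5395) x1=(0.0299)
step 16: x0=(1.5604) x1=(-0.0123)
step 17: x0=(1.5814) x1=(-0.0544)
step 18: x0=(1.6023) x1=(-0.0966)
step 19: x0=(1.6232) x1=(-0.1387)
step 20: x0=(1.6441) x1=(-0.1809)
step 21: x0=(1.6651) x1=(-0.2230)
step 22: x0=(1.6860) x1=(-0.2651)
step 23: x0=(1.7069) x1=(-0.3073)
step 24: x0=(1.7278) x1=(-0.3494)
step 25: x0=(1.7487) x1=(-0.3915)
step 26: x0=(1.7696) x1=(-0.4336)
step 27: x0=(1.7905) x1=(-0.4758)
step 28: x0=(1.8114) x1=(-0.5179)
step 29: x0=(1.8323) x1=(-0.5600)
step 30: x0=(1.8532) x1=(-0.6021)
step 31: x0=(1.8741) x1=(-0.6442)
step 32: x0=(1.8951) x1=(-0.6864)
step 33: x0=(1.9160) x1=(-0.7285)
step 0 velocities: v0=(-0.3600) v1=(-0.2300)
step 0: KE=0.1668, PE=3.0491, E=3.2159
step 33 velocities: v0=(0.7465) v1=(-1.5042)
step 33: KE=2.3960, PE=-0.0004, E=2.3956

2.3956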